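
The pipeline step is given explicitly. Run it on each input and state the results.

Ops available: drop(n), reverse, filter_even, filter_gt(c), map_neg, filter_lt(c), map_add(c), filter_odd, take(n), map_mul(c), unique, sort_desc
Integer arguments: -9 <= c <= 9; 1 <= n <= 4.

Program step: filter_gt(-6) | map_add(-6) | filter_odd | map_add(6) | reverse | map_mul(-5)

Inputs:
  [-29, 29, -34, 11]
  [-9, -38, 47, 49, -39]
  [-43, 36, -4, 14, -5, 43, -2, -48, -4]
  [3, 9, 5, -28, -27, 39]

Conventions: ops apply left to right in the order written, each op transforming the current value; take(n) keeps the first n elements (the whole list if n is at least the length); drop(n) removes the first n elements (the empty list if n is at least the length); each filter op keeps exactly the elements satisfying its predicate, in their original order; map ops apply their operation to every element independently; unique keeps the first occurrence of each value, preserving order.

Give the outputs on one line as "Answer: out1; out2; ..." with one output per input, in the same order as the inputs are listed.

Execution, op by op:
  [-29, 29, -34, 11] -> [29, 11] -> [23, 5] -> [23, 5] -> [29, 11] -> [11, 29] -> [-55, -145]
  [-9, -38, 47, 49, -39] -> [47, 49] -> [41, 43] -> [41, 43] -> [47, 49] -> [49, 47] -> [-245, -235]
  [-43, 36, -4, 14, -5, 43, -2, -48, -4] -> [36, -4, 14, -5, 43, -2, -4] -> [30, -10, 8, -11, 37, -8, -10] -> [-11, 37] -> [-5, 43] -> [43, -5] -> [-215, 25]
  [3, 9, 5, -28, -27, 39] -> [3, 9, 5, 39] -> [-3, 3, -1, 33] -> [-3, 3, -1, 33] -> [3, 9, 5, 39] -> [39, 5, 9, 3] -> [-195, -25, -45, -15]

[-55, -145]; [-245, -235]; [-215, 25]; [-195, -25, -45, -15]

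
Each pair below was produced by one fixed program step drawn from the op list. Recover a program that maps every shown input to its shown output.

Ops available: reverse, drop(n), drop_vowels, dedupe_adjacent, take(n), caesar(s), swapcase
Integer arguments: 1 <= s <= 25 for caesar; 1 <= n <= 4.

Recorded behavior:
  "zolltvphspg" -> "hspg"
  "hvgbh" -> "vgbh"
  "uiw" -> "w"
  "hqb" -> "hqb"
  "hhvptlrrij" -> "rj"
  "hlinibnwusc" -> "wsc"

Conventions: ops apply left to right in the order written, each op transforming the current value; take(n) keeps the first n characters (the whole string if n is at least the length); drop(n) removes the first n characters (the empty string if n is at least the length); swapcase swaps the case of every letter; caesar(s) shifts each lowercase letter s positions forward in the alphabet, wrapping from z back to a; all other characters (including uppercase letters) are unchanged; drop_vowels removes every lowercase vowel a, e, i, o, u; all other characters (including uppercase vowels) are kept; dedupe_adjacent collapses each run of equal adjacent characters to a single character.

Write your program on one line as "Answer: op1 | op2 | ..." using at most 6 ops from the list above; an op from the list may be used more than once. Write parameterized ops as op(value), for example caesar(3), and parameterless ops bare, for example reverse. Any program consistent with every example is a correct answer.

reverse | take(4) | reverse | dedupe_adjacent | drop_vowels

Check, running the answer program on each example:
  "zolltvphspg" -> "gpshpvtlloz" -> "gpsh" -> "hspg" -> "hspg" -> "hspg"
  "hvgbh" -> "hbgvh" -> "hbgv" -> "vgbh" -> "vgbh" -> "vgbh"
  "uiw" -> "wiu" -> "wiu" -> "uiw" -> "uiw" -> "w"
  "hqb" -> "bqh" -> "bqh" -> "hqb" -> "hqb" -> "hqb"
  "hhvptlrrij" -> "jirrltpvhh" -> "jirr" -> "rrij" -> "rij" -> "rj"
  "hlinibnwusc" -> "csuwnbinilh" -> "csuw" -> "wusc" -> "wusc" -> "wsc"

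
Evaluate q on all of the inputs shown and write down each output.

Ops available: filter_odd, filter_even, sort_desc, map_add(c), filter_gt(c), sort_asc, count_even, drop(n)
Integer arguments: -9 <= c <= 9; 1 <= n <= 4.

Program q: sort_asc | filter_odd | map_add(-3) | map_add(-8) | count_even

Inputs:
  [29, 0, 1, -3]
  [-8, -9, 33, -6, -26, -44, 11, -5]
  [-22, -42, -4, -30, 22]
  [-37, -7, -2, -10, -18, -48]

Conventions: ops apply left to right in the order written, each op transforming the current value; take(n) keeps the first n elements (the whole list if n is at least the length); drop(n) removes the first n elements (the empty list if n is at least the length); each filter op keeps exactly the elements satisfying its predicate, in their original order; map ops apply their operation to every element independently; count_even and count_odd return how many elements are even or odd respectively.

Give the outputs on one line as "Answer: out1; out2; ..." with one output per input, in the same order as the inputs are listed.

3; 4; 0; 2

Execution, op by op:
  [29, 0, 1, -3] -> [-3, 0, 1, 29] -> [-3, 1, 29] -> [-6, -2, 26] -> [-14, -10, 18] -> 3
  [-8, -9, 33, -6, -26, -44, 11, -5] -> [-44, -26, -9, -8, -6, -5, 11, 33] -> [-9, -5, 11, 33] -> [-12, -8, 8, 30] -> [-20, -16, 0, 22] -> 4
  [-22, -42, -4, -30, 22] -> [-42, -30, -22, -4, 22] -> [] -> [] -> [] -> 0
  [-37, -7, -2, -10, -18, -48] -> [-48, -37, -18, -10, -7, -2] -> [-37, -7] -> [-40, -10] -> [-48, -18] -> 2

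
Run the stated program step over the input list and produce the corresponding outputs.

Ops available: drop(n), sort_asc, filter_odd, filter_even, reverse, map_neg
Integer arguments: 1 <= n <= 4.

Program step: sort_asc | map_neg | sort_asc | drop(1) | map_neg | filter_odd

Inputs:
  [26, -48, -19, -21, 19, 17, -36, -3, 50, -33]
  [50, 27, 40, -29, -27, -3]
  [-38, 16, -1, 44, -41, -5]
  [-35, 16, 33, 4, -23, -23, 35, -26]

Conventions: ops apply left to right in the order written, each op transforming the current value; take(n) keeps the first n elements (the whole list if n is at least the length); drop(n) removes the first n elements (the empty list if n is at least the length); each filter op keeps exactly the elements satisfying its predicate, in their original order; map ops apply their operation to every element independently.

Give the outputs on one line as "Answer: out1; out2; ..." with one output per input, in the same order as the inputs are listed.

[19, 17, -3, -19, -21, -33]; [27, -3, -27, -29]; [-1, -5, -41]; [33, -23, -23, -35]

Execution, op by op:
  [26, -48, -19, -21, 19, 17, -36, -3, 50, -33] -> [-48, -36, -33, -21, -19, -3, 17, 19, 26, 50] -> [48, 36, 33, 21, 19, 3, -17, -19, -26, -50] -> [-50, -26, -19, -17, 3, 19, 21, 33, 36, 48] -> [-26, -19, -17, 3, 19, 21, 33, 36, 48] -> [26, 19, 17, -3, -19, -21, -33, -36, -48] -> [19, 17, -3, -19, -21, -33]
  [50, 27, 40, -29, -27, -3] -> [-29, -27, -3, 27, 40, 50] -> [29, 27, 3, -27, -40, -50] -> [-50, -40, -27, 3, 27, 29] -> [-40, -27, 3, 27, 29] -> [40, 27, -3, -27, -29] -> [27, -3, -27, -29]
  [-38, 16, -1, 44, -41, -5] -> [-41, -38, -5, -1, 16, 44] -> [41, 38, 5, 1, -16, -44] -> [-44, -16, 1, 5, 38, 41] -> [-16, 1, 5, 38, 41] -> [16, -1, -5, -38, -41] -> [-1, -5, -41]
  [-35, 16, 33, 4, -23, -23, 35, -26] -> [-35, -26, -23, -23, 4, 16, 33, 35] -> [35, 26, 23, 23, -4, -16, -33, -35] -> [-35, -33, -16, -4, 23, 23, 26, 35] -> [-33, -16, -4, 23, 23, 26, 35] -> [33, 16, 4, -23, -23, -26, -35] -> [33, -23, -23, -35]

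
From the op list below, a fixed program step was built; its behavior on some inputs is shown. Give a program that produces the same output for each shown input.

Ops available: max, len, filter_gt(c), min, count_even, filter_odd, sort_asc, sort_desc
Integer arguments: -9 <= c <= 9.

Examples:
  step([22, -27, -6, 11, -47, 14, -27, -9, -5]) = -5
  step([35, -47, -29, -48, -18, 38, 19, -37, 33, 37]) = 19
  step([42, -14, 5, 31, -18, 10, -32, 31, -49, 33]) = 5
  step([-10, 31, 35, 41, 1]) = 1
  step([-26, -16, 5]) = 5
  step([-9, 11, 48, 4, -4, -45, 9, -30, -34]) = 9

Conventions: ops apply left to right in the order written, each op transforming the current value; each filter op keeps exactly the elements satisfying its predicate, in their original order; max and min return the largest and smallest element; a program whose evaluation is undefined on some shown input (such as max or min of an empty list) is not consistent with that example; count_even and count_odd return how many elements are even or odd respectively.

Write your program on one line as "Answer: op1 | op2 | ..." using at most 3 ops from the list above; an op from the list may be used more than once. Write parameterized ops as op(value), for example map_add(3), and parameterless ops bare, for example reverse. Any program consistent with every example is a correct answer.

filter_odd | filter_gt(-8) | min

Check, running the answer program on each example:
  [22, -27, -6, 11, -47, 14, -27, -9, -5] -> [-27, 11, -47, -27, -9, -5] -> [11, -5] -> -5
  [35, -47, -29, -48, -18, 38, 19, -37, 33, 37] -> [35, -47, -29, 19, -37, 33, 37] -> [35, 19, 33, 37] -> 19
  [42, -14, 5, 31, -18, 10, -32, 31, -49, 33] -> [5, 31, 31, -49, 33] -> [5, 31, 31, 33] -> 5
  [-10, 31, 35, 41, 1] -> [31, 35, 41, 1] -> [31, 35, 41, 1] -> 1
  [-26, -16, 5] -> [5] -> [5] -> 5
  [-9, 11, 48, 4, -4, -45, 9, -30, -34] -> [-9, 11, -45, 9] -> [11, 9] -> 9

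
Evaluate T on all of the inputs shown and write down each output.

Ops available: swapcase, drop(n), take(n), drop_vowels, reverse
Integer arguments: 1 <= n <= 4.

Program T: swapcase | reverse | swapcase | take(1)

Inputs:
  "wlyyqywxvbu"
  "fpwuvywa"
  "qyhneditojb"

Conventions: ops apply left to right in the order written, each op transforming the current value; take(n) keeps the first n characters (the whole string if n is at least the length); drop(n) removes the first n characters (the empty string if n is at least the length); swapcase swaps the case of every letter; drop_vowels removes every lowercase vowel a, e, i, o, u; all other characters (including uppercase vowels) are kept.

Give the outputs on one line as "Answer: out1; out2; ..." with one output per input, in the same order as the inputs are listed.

Execution, op by op:
  "wlyyqywxvbu" -> "WLYYQYWXVBU" -> "UBVXWYQYYLW" -> "ubvxwyqyylw" -> "u"
  "fpwuvywa" -> "FPWUVYWA" -> "AWYVUWPF" -> "awyvuwpf" -> "a"
  "qyhneditojb" -> "QYHNEDITOJB" -> "BJOTIDENHYQ" -> "bjotidenhyq" -> "b"

"u"; "a"; "b"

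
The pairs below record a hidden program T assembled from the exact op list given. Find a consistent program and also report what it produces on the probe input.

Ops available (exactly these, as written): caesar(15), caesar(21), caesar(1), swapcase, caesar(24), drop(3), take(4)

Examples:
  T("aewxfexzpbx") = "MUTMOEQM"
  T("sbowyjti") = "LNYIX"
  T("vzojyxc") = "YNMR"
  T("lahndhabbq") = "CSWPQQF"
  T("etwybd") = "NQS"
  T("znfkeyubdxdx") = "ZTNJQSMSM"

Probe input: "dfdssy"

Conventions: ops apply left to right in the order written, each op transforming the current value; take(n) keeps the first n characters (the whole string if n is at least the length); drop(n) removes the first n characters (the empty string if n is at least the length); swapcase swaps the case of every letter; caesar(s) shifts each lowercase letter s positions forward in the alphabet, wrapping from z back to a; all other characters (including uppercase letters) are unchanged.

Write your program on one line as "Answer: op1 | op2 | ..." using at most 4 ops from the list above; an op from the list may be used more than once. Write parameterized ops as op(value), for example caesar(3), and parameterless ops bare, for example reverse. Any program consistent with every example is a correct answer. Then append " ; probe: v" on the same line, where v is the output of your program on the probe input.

caesar(15) | swapcase | drop(3) ; probe: "HHN"

Check, running the answer program on each example:
  "aewxfexzpbx" -> "ptlmutmoeqm" -> "PTLMUTMOEQM" -> "MUTMOEQM"
  "sbowyjti" -> "hqdlnyix" -> "HQDLNYIX" -> "LNYIX"
  "vzojyxc" -> "kodynmr" -> "KODYNMR" -> "YNMR"
  "lahndhabbq" -> "apwcswpqqf" -> "APWCSWPQQF" -> "CSWPQQF"
  "etwybd" -> "tilnqs" -> "TILNQS" -> "NQS"
  "znfkeyubdxdx" -> "ocuztnjqsmsm" -> "OCUZTNJQSMSM" -> "ZTNJQSMSM"
  probe: "dfdssy" -> "sushhn" -> "SUSHHN" -> "HHN"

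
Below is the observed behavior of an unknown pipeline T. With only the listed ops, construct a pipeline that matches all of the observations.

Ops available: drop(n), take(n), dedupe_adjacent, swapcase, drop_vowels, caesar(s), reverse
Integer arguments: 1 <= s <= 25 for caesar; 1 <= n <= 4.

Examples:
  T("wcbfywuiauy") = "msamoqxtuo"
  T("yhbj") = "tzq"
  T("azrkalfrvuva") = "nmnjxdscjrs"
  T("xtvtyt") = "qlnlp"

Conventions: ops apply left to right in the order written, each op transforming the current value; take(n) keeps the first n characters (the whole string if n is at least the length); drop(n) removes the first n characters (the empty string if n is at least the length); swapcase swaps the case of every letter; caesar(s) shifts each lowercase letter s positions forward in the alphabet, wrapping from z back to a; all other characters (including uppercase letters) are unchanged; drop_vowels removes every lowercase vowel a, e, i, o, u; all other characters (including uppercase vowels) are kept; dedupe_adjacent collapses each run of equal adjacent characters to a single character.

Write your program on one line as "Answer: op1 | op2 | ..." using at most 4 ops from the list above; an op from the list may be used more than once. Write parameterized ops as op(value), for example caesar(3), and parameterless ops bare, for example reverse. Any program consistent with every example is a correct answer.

reverse | caesar(18) | drop(1)

Check, running the answer program on each example:
  "wcbfywuiauy" -> "yuaiuwyfbcw" -> "qmsamoqxtuo" -> "msamoqxtuo"
  "yhbj" -> "jbhy" -> "btzq" -> "tzq"
  "azrkalfrvuva" -> "avuvrflakrza" -> "snmnjxdscjrs" -> "nmnjxdscjrs"
  "xtvtyt" -> "tytvtx" -> "lqlnlp" -> "qlnlp"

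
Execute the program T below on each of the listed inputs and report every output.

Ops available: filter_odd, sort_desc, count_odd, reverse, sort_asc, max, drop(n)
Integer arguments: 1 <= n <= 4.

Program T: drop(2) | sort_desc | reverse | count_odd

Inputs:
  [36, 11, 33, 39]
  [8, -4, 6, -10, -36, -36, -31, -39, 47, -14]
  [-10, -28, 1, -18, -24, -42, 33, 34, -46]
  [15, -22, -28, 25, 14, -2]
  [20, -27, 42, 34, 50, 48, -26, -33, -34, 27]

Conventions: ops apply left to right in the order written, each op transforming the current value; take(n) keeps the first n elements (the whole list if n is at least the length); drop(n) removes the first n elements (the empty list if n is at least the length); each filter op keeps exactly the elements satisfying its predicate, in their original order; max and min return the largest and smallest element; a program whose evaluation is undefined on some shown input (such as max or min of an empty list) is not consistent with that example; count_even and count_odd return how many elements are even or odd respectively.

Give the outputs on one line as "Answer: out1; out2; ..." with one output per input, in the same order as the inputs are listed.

Execution, op by op:
  [36, 11, 33, 39] -> [33, 39] -> [39, 33] -> [33, 39] -> 2
  [8, -4, 6, -10, -36, -36, -31, -39, 47, -14] -> [6, -10, -36, -36, -31, -39, 47, -14] -> [47, 6, -10, -14, -31, -36, -36, -39] -> [-39, -36, -36, -31, -14, -10, 6, 47] -> 3
  [-10, -28, 1, -18, -24, -42, 33, 34, -46] -> [1, -18, -24, -42, 33, 34, -46] -> [34, 33, 1, -18, -24, -42, -46] -> [-46, -42, -24, -18, 1, 33, 34] -> 2
  [15, -22, -28, 25, 14, -2] -> [-28, 25, 14, -2] -> [25, 14, -2, -28] -> [-28, -2, 14, 25] -> 1
  [20, -27, 42, 34, 50, 48, -26, -33, -34, 27] -> [42, 34, 50, 48, -26, -33, -34, 27] -> [50, 48, 42, 34, 27, -26, -33, -34] -> [-34, -33, -26, 27, 34, 42, 48, 50] -> 2

2; 3; 2; 1; 2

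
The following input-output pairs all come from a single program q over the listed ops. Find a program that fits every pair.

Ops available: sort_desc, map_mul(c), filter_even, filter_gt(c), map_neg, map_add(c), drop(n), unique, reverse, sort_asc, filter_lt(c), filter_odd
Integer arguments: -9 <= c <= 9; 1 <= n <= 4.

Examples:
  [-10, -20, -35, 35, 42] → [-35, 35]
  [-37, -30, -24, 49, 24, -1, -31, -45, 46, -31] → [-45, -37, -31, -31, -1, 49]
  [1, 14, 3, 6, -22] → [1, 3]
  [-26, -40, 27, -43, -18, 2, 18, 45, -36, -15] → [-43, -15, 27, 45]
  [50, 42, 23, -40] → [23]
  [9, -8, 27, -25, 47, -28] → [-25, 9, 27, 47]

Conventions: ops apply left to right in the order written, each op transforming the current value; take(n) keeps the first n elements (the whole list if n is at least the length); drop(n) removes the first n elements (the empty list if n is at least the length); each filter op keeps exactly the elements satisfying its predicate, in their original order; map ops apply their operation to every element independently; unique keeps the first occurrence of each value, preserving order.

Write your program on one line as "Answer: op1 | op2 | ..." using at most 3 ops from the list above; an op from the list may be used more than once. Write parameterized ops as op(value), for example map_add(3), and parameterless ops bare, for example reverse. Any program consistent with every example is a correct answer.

sort_asc | filter_odd

Check, running the answer program on each example:
  [-10, -20, -35, 35, 42] -> [-35, -20, -10, 35, 42] -> [-35, 35]
  [-37, -30, -24, 49, 24, -1, -31, -45, 46, -31] -> [-45, -37, -31, -31, -30, -24, -1, 24, 46, 49] -> [-45, -37, -31, -31, -1, 49]
  [1, 14, 3, 6, -22] -> [-22, 1, 3, 6, 14] -> [1, 3]
  [-26, -40, 27, -43, -18, 2, 18, 45, -36, -15] -> [-43, -40, -36, -26, -18, -15, 2, 18, 27, 45] -> [-43, -15, 27, 45]
  [50, 42, 23, -40] -> [-40, 23, 42, 50] -> [23]
  [9, -8, 27, -25, 47, -28] -> [-28, -25, -8, 9, 27, 47] -> [-25, 9, 27, 47]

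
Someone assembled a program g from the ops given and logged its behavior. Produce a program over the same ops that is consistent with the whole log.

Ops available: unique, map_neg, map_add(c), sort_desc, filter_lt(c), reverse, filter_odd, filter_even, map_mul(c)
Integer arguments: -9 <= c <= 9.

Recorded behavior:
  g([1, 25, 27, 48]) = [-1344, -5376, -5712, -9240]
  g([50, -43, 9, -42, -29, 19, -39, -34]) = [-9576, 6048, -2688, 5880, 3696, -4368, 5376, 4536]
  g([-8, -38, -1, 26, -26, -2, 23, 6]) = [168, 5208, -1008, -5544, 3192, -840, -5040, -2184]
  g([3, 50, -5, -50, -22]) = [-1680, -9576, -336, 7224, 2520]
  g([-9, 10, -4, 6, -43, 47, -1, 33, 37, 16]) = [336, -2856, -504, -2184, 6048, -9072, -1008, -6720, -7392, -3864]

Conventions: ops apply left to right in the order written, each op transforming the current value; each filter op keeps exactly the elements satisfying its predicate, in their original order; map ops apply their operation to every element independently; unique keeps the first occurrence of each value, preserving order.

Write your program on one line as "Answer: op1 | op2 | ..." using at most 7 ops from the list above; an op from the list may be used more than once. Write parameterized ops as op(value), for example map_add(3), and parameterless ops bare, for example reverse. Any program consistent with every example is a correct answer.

map_add(7) | map_neg | map_mul(-6) | map_neg | map_mul(4) | map_mul(7)

Check, running the answer program on each example:
  [1, 25, 27, 48] -> [8, 32, 34, 55] -> [-8, -32, -34, -55] -> [48, 192, 204, 330] -> [-48, -192, -204, -330] -> [-192, -768, -816, -1320] -> [-1344, -5376, -5712, -9240]
  [50, -43, 9, -42, -29, 19, -39, -34] -> [57, -36, 16, -35, -22, 26, -32, -27] -> [-57, 36, -16, 35, 22, -26, 32, 27] -> [342, -216, 96, -210, -132, 156, -192, -162] -> [-342, 216, -96, 210, 132, -156, 192, 162] -> [-1368, 864, -384, 840, 528, -624, 768, 648] -> [-9576, 6048, -2688, 5880, 3696, -4368, 5376, 4536]
  [-8, -38, -1, 26, -26, -2, 23, 6] -> [-1, -31, 6, 33, -19, 5, 30, 13] -> [1, 31, -6, -33, 19, -5, -30, -13] -> [-6, -186, 36, 198, -114, 30, 180, 78] -> [6, 186, -36, -198, 114, -30, -180, -78] -> [24, 744, -144, -792, 456, -120, -720, -312] -> [168, 5208, -1008, -5544, 3192, -840, -5040, -2184]
  [3, 50, -5, -50, -22] -> [10, 57, 2, -43, -15] -> [-10, -57, -2, 43, 15] -> [60, 342, 12, -258, -90] -> [-60, -342, -12, 258, 90] -> [-240, -1368, -48, 1032, 360] -> [-1680, -9576, -336, 7224, 2520]
  [-9, 10, -4, 6, -43, 47, -1, 33, 37, 16] -> [-2, 17, 3, 13, -36, 54, 6, 40, 44, 23] -> [2, -17, -3, -13, 36, -54, -6, -40, -44, -23] -> [-12, 102, 18, 78, -216, 324, 36, 240, 264, 138] -> [12, -102, -18, -78, 216, -324, -36, -240, -264, -138] -> [48, -408, -72, -312, 864, -1296, -144, -960, -1056, -552] -> [336, -2856, -504, -2184, 6048, -9072, -1008, -6720, -7392, -3864]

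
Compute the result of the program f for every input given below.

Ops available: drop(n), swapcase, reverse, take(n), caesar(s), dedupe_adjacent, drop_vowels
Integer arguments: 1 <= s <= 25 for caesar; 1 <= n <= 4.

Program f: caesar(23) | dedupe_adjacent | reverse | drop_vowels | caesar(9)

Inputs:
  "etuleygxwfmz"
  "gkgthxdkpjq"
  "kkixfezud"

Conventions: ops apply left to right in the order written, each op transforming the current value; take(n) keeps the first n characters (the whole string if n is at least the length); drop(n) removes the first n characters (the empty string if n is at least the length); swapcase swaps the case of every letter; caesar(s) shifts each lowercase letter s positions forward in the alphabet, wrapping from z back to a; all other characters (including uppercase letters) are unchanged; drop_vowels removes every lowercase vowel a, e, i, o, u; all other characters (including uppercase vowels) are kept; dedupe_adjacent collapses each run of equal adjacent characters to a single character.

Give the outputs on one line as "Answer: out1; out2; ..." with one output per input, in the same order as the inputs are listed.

"fslcmekazk"; "wpvqzmqm"; "afkloq"

Execution, op by op:
  "etuleygxwfmz" -> "bqribvdutcjw" -> "bqribvdutcjw" -> "wjctudvbirqb" -> "wjctdvbrqb" -> "fslcmekazk"
  "gkgthxdkpjq" -> "dhdqeuahmgn" -> "dhdqeuahmgn" -> "ngmhaueqdhd" -> "ngmhqdhd" -> "wpvqzmqm"
  "kkixfezud" -> "hhfucbwra" -> "hfucbwra" -> "arwbcufh" -> "rwbcfh" -> "afkloq"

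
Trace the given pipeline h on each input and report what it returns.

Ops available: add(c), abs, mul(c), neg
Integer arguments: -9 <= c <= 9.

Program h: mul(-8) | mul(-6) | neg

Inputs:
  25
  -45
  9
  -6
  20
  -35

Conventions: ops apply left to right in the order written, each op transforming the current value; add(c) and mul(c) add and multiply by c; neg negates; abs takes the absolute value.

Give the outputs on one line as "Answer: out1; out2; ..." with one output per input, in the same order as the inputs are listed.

Execution, op by op:
  25 -> -200 -> 1200 -> -1200
  -45 -> 360 -> -2160 -> 2160
  9 -> -72 -> 432 -> -432
  -6 -> 48 -> -288 -> 288
  20 -> -160 -> 960 -> -960
  -35 -> 280 -> -1680 -> 1680

-1200; 2160; -432; 288; -960; 1680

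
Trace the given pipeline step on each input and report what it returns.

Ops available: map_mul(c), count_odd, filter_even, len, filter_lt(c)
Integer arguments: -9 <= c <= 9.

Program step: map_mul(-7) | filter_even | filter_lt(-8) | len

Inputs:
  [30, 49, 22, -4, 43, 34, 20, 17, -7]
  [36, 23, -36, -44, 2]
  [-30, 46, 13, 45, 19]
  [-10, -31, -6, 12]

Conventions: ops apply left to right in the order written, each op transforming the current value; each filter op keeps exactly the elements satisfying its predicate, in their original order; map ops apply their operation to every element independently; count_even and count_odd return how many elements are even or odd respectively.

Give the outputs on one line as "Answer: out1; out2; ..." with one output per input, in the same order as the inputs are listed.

Execution, op by op:
  [30, 49, 22, -4, 43, 34, 20, 17, -7] -> [-210, -343, -154, 28, -301, -238, -140, -119, 49] -> [-210, -154, 28, -238, -140] -> [-210, -154, -238, -140] -> 4
  [36, 23, -36, -44, 2] -> [-252, -161, 252, 308, -14] -> [-252, 252, 308, -14] -> [-252, -14] -> 2
  [-30, 46, 13, 45, 19] -> [210, -322, -91, -315, -133] -> [210, -322] -> [-322] -> 1
  [-10, -31, -6, 12] -> [70, 217, 42, -84] -> [70, 42, -84] -> [-84] -> 1

4; 2; 1; 1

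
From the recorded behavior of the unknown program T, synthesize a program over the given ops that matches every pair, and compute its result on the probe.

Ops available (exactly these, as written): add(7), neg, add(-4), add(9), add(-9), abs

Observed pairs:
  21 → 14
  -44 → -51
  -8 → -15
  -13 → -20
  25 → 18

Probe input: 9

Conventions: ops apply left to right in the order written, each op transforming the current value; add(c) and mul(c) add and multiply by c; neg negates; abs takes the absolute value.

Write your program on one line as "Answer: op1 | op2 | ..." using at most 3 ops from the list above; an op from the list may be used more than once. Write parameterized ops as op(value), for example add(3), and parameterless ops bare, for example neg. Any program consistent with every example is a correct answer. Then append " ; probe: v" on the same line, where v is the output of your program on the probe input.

neg | add(7) | neg ; probe: 2

Check, running the answer program on each example:
  21 -> -21 -> -14 -> 14
  -44 -> 44 -> 51 -> -51
  -8 -> 8 -> 15 -> -15
  -13 -> 13 -> 20 -> -20
  25 -> -25 -> -18 -> 18
  probe: 9 -> -9 -> -2 -> 2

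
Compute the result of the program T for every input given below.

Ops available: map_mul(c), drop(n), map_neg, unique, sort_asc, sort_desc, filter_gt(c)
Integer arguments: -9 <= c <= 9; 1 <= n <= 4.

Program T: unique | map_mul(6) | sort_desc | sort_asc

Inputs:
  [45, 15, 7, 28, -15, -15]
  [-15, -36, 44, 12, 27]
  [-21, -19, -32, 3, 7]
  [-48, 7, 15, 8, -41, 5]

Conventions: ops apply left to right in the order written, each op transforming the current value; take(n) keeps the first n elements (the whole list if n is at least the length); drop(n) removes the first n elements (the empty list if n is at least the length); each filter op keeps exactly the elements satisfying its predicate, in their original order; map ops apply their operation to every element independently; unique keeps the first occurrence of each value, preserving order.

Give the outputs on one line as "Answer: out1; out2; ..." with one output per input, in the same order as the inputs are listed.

Execution, op by op:
  [45, 15, 7, 28, -15, -15] -> [45, 15, 7, 28, -15] -> [270, 90, 42, 168, -90] -> [270, 168, 90, 42, -90] -> [-90, 42, 90, 168, 270]
  [-15, -36, 44, 12, 27] -> [-15, -36, 44, 12, 27] -> [-90, -216, 264, 72, 162] -> [264, 162, 72, -90, -216] -> [-216, -90, 72, 162, 264]
  [-21, -19, -32, 3, 7] -> [-21, -19, -32, 3, 7] -> [-126, -114, -192, 18, 42] -> [42, 18, -114, -126, -192] -> [-192, -126, -114, 18, 42]
  [-48, 7, 15, 8, -41, 5] -> [-48, 7, 15, 8, -41, 5] -> [-288, 42, 90, 48, -246, 30] -> [90, 48, 42, 30, -246, -288] -> [-288, -246, 30, 42, 48, 90]

[-90, 42, 90, 168, 270]; [-216, -90, 72, 162, 264]; [-192, -126, -114, 18, 42]; [-288, -246, 30, 42, 48, 90]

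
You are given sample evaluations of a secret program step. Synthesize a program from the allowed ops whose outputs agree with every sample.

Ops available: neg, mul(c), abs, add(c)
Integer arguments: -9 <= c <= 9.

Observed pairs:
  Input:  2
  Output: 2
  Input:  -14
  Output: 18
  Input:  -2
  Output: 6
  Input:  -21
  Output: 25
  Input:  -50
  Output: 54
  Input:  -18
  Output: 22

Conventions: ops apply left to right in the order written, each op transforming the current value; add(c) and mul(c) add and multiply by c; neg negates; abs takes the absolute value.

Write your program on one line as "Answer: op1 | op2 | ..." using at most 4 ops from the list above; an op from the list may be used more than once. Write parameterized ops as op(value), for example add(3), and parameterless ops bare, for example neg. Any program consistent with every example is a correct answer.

add(-6) | add(-4) | add(6) | abs

Check, running the answer program on each example:
  2 -> -4 -> -8 -> -2 -> 2
  -14 -> -20 -> -24 -> -18 -> 18
  -2 -> -8 -> -12 -> -6 -> 6
  -21 -> -27 -> -31 -> -25 -> 25
  -50 -> -56 -> -60 -> -54 -> 54
  -18 -> -24 -> -28 -> -22 -> 22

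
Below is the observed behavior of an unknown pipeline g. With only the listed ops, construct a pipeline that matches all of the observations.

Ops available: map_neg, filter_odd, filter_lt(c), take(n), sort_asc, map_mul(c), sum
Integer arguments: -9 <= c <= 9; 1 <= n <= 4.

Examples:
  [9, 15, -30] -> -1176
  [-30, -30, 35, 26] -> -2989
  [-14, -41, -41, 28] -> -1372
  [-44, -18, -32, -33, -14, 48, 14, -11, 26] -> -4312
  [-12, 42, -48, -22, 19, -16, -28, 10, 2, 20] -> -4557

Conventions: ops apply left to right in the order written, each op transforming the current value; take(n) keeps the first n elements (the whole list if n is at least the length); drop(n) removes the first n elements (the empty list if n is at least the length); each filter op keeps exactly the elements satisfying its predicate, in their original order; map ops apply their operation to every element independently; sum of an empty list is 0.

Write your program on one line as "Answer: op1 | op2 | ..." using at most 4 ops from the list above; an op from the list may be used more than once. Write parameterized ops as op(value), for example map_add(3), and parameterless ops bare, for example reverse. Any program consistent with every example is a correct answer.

map_mul(7) | map_mul(-7) | filter_lt(-4) | sum

Check, running the answer program on each example:
  [9, 15, -30] -> [63, 105, -210] -> [-441, -735, 1470] -> [-441, -735] -> -1176
  [-30, -30, 35, 26] -> [-210, -210, 245, 182] -> [1470, 1470, -1715, -1274] -> [-1715, -1274] -> -2989
  [-14, -41, -41, 28] -> [-98, -287, -287, 196] -> [686, 2009, 2009, -1372] -> [-1372] -> -1372
  [-44, -18, -32, -33, -14, 48, 14, -11, 26] -> [-308, -126, -224, -231, -98, 336, 98, -77, 182] -> [2156, 882, 1568, 1617, 686, -2352, -686, 539, -1274] -> [-2352, -686, -1274] -> -4312
  [-12, 42, -48, -22, 19, -16, -28, 10, 2, 20] -> [-84, 294, -336, -154, 133, -112, -196, 70, 14, 140] -> [588, -2058, 2352, 1078, -931, 784, 1372, -490, -98, -980] -> [-2058, -931, -490, -98, -980] -> -4557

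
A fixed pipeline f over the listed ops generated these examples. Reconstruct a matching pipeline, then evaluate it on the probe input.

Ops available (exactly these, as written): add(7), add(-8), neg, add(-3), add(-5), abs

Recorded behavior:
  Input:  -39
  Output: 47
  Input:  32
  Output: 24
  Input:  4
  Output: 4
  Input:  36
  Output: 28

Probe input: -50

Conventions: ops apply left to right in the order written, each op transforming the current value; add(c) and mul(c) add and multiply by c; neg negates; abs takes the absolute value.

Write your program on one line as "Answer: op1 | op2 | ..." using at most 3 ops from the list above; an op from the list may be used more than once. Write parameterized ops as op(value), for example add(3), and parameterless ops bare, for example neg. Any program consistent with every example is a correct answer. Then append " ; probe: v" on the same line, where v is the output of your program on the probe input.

add(-3) | add(-5) | abs ; probe: 58

Check, running the answer program on each example:
  -39 -> -42 -> -47 -> 47
  32 -> 29 -> 24 -> 24
  4 -> 1 -> -4 -> 4
  36 -> 33 -> 28 -> 28
  probe: -50 -> -53 -> -58 -> 58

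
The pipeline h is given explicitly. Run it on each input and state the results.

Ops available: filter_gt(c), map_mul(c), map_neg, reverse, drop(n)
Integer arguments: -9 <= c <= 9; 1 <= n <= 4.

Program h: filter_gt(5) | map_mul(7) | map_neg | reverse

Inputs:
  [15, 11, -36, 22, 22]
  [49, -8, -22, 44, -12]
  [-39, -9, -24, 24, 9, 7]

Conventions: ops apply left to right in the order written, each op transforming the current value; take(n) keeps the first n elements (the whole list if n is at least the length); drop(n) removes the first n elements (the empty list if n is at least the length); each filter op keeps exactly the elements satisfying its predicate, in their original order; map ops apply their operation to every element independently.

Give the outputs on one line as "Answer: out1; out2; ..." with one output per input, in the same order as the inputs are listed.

Execution, op by op:
  [15, 11, -36, 22, 22] -> [15, 11, 22, 22] -> [105, 77, 154, 154] -> [-105, -77, -154, -154] -> [-154, -154, -77, -105]
  [49, -8, -22, 44, -12] -> [49, 44] -> [343, 308] -> [-343, -308] -> [-308, -343]
  [-39, -9, -24, 24, 9, 7] -> [24, 9, 7] -> [168, 63, 49] -> [-168, -63, -49] -> [-49, -63, -168]

[-154, -154, -77, -105]; [-308, -343]; [-49, -63, -168]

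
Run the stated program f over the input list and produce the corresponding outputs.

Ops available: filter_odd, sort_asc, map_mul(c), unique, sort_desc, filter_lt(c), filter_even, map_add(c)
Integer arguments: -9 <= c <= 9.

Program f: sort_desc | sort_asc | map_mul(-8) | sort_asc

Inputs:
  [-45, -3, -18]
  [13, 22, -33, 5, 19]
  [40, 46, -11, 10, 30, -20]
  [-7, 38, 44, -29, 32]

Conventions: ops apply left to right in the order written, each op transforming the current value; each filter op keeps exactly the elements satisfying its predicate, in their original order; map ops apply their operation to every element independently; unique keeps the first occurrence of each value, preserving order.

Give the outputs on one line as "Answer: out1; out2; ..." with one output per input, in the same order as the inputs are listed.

[24, 144, 360]; [-176, -152, -104, -40, 264]; [-368, -320, -240, -80, 88, 160]; [-352, -304, -256, 56, 232]

Execution, op by op:
  [-45, -3, -18] -> [-3, -18, -45] -> [-45, -18, -3] -> [360, 144, 24] -> [24, 144, 360]
  [13, 22, -33, 5, 19] -> [22, 19, 13, 5, -33] -> [-33, 5, 13, 19, 22] -> [264, -40, -104, -152, -176] -> [-176, -152, -104, -40, 264]
  [40, 46, -11, 10, 30, -20] -> [46, 40, 30, 10, -11, -20] -> [-20, -11, 10, 30, 40, 46] -> [160, 88, -80, -240, -320, -368] -> [-368, -320, -240, -80, 88, 160]
  [-7, 38, 44, -29, 32] -> [44, 38, 32, -7, -29] -> [-29, -7, 32, 38, 44] -> [232, 56, -256, -304, -352] -> [-352, -304, -256, 56, 232]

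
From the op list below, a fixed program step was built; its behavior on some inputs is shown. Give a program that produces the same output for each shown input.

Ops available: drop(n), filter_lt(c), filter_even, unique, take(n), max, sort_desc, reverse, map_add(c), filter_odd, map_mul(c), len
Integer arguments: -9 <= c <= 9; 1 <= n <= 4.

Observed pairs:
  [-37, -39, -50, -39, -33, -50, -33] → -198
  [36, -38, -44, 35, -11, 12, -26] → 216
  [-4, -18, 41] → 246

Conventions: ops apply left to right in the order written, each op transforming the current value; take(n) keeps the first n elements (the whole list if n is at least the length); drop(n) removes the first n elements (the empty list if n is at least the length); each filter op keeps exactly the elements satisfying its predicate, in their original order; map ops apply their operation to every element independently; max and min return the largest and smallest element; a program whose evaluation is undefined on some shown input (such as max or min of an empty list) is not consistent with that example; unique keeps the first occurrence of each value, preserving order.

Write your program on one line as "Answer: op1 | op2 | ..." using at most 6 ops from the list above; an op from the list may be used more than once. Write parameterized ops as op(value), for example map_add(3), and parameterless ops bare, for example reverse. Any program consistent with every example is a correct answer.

sort_desc | reverse | map_mul(-6) | map_mul(-1) | max

Check, running the answer program on each example:
  [-37, -39, -50, -39, -33, -50, -33] -> [-33, -33, -37, -39, -39, -50, -50] -> [-50, -50, -39, -39, -37, -33, -33] -> [300, 300, 234, 234, 222, 198, 198] -> [-300, -300, -234, -234, -222, -198, -198] -> -198
  [36, -38, -44, 35, -11, 12, -26] -> [36, 35, 12, -11, -26, -38, -44] -> [-44, -38, -26, -11, 12, 35, 36] -> [264, 228, 156, 66, -72, -210, -216] -> [-264, -228, -156, -66, 72, 210, 216] -> 216
  [-4, -18, 41] -> [41, -4, -18] -> [-18, -4, 41] -> [108, 24, -246] -> [-108, -24, 246] -> 246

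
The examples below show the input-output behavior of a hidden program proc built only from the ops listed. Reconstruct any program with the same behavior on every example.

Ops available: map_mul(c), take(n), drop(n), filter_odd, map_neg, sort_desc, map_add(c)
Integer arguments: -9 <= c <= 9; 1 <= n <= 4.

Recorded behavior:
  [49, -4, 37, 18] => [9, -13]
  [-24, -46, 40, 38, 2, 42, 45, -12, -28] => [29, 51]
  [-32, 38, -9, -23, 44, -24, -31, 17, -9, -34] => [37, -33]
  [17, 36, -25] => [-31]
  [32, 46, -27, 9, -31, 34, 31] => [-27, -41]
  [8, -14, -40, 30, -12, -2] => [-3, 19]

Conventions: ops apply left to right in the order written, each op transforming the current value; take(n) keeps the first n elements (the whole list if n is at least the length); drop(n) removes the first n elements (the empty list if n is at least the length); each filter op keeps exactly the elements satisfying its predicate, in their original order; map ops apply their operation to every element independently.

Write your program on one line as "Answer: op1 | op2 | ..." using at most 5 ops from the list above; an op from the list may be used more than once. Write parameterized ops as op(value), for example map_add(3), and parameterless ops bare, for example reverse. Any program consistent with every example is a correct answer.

take(4) | map_add(-5) | map_neg | filter_odd | take(2)

Check, running the answer program on each example:
  [49, -4, 37, 18] -> [49, -4, 37, 18] -> [44, -9, 32, 13] -> [-44, 9, -32, -13] -> [9, -13] -> [9, -13]
  [-24, -46, 40, 38, 2, 42, 45, -12, -28] -> [-24, -46, 40, 38] -> [-29, -51, 35, 33] -> [29, 51, -35, -33] -> [29, 51, -35, -33] -> [29, 51]
  [-32, 38, -9, -23, 44, -24, -31, 17, -9, -34] -> [-32, 38, -9, -23] -> [-37, 33, -14, -28] -> [37, -33, 14, 28] -> [37, -33] -> [37, -33]
  [17, 36, -25] -> [17, 36, -25] -> [12, 31, -30] -> [-12, -31, 30] -> [-31] -> [-31]
  [32, 46, -27, 9, -31, 34, 31] -> [32, 46, -27, 9] -> [27, 41, -32, 4] -> [-27, -41, 32, -4] -> [-27, -41] -> [-27, -41]
  [8, -14, -40, 30, -12, -2] -> [8, -14, -40, 30] -> [3, -19, -45, 25] -> [-3, 19, 45, -25] -> [-3, 19, 45, -25] -> [-3, 19]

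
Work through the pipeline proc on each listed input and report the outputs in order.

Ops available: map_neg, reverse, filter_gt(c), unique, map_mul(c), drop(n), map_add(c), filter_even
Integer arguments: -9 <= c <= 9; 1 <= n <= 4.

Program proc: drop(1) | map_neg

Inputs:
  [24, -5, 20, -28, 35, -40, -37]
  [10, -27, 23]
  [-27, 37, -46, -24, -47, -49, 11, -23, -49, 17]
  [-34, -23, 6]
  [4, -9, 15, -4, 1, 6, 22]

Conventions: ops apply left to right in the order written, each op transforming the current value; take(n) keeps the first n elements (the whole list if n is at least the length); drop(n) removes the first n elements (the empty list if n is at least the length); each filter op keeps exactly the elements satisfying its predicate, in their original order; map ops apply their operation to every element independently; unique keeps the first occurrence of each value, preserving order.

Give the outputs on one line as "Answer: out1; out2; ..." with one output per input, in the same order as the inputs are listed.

Execution, op by op:
  [24, -5, 20, -28, 35, -40, -37] -> [-5, 20, -28, 35, -40, -37] -> [5, -20, 28, -35, 40, 37]
  [10, -27, 23] -> [-27, 23] -> [27, -23]
  [-27, 37, -46, -24, -47, -49, 11, -23, -49, 17] -> [37, -46, -24, -47, -49, 11, -23, -49, 17] -> [-37, 46, 24, 47, 49, -11, 23, 49, -17]
  [-34, -23, 6] -> [-23, 6] -> [23, -6]
  [4, -9, 15, -4, 1, 6, 22] -> [-9, 15, -4, 1, 6, 22] -> [9, -15, 4, -1, -6, -22]

[5, -20, 28, -35, 40, 37]; [27, -23]; [-37, 46, 24, 47, 49, -11, 23, 49, -17]; [23, -6]; [9, -15, 4, -1, -6, -22]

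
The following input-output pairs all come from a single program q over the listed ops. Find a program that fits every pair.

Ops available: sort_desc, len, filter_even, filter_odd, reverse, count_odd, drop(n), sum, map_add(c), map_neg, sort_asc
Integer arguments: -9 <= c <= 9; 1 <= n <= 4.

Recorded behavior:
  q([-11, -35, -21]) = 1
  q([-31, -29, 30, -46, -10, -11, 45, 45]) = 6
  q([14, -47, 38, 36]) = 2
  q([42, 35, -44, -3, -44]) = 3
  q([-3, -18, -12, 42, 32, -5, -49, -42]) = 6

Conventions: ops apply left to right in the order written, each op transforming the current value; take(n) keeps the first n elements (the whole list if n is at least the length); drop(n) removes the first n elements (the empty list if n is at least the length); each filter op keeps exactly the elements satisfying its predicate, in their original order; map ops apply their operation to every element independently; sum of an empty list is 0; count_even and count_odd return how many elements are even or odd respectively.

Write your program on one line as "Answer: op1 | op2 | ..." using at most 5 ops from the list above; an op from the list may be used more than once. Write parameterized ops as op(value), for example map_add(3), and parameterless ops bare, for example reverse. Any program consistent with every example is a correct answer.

reverse | drop(2) | map_add(6) | len

Check, running the answer program on each example:
  [-11, -35, -21] -> [-21, -35, -11] -> [-11] -> [-5] -> 1
  [-31, -29, 30, -46, -10, -11, 45, 45] -> [45, 45, -11, -10, -46, 30, -29, -31] -> [-11, -10, -46, 30, -29, -31] -> [-5, -4, -40, 36, -23, -25] -> 6
  [14, -47, 38, 36] -> [36, 38, -47, 14] -> [-47, 14] -> [-41, 20] -> 2
  [42, 35, -44, -3, -44] -> [-44, -3, -44, 35, 42] -> [-44, 35, 42] -> [-38, 41, 48] -> 3
  [-3, -18, -12, 42, 32, -5, -49, -42] -> [-42, -49, -5, 32, 42, -12, -18, -3] -> [-5, 32, 42, -12, -18, -3] -> [1, 38, 48, -6, -12, 3] -> 6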